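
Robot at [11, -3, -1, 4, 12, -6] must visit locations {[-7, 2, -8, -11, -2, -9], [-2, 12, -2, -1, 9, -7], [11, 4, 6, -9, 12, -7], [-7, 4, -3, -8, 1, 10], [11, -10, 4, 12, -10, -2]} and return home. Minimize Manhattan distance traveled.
272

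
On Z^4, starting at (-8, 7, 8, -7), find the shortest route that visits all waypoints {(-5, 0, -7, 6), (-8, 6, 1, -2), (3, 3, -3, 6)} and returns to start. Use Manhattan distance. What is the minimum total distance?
92
(one optimal route: (-8, 7, 8, -7) → (-5, 0, -7, 6) → (3, 3, -3, 6) → (-8, 6, 1, -2) → (-8, 7, 8, -7))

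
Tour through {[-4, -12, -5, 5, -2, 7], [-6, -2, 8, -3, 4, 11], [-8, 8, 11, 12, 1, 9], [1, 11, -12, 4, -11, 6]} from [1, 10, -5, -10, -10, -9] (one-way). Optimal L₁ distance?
162
(one optimal route: (1, 10, -5, -10, -10, -9) → (1, 11, -12, 4, -11, 6) → (-4, -12, -5, 5, -2, 7) → (-6, -2, 8, -3, 4, 11) → (-8, 8, 11, 12, 1, 9))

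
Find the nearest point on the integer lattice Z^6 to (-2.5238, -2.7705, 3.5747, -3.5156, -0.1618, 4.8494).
(-3, -3, 4, -4, 0, 5)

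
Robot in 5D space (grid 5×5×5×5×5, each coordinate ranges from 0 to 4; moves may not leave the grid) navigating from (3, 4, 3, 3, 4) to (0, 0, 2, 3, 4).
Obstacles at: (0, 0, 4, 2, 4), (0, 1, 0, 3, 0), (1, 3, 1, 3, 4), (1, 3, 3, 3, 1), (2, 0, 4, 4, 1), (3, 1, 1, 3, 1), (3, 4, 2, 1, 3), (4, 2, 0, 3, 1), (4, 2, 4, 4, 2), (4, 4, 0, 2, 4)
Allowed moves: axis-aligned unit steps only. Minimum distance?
8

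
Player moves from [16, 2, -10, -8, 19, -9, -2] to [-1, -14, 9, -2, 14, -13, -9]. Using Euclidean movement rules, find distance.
32.1248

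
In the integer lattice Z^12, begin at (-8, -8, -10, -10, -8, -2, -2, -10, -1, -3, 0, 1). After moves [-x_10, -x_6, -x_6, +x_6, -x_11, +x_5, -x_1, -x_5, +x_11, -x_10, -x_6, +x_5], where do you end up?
(-9, -8, -10, -10, -7, -4, -2, -10, -1, -5, 0, 1)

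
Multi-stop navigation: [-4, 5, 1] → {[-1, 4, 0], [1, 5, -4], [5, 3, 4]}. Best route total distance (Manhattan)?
26
(one optimal route: (-4, 5, 1) → (-1, 4, 0) → (1, 5, -4) → (5, 3, 4))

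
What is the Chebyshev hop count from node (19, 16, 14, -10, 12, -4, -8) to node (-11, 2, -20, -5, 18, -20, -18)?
34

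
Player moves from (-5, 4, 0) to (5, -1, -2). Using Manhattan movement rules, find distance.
17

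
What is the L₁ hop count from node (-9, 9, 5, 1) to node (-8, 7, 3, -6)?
12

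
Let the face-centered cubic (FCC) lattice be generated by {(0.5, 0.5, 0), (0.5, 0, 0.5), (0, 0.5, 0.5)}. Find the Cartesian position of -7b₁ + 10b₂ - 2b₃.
(1.5, -4.5, 4)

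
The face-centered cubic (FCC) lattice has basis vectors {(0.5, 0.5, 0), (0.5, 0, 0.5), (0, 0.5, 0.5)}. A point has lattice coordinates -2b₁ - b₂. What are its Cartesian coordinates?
(-1.5, -1, -0.5)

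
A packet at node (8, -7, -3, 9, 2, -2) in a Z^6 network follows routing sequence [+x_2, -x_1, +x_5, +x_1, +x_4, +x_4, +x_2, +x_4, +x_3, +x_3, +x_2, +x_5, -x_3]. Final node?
(8, -4, -2, 12, 4, -2)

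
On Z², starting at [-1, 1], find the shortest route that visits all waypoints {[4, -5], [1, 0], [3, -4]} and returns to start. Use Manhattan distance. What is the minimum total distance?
22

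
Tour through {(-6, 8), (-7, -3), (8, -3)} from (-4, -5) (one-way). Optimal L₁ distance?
41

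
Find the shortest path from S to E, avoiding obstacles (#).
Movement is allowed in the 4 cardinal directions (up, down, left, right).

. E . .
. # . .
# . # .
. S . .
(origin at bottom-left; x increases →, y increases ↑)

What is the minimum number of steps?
7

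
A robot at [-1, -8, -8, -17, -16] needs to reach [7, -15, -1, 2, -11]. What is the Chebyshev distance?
19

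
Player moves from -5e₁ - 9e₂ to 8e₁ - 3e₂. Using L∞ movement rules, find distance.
13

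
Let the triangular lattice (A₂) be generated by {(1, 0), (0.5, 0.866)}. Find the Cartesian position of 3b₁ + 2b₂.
(4, 1.732)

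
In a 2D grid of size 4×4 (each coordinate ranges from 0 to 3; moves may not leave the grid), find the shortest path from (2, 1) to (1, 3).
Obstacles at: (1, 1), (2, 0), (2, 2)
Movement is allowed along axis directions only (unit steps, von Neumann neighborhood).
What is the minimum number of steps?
5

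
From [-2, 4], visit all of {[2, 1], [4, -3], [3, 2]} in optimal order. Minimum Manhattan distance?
15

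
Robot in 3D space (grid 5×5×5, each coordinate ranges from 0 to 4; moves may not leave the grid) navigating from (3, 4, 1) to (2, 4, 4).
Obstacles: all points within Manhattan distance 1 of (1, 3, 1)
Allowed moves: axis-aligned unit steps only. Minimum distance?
4
(one shortest path: (3, 4, 1) → (2, 4, 1) → (2, 4, 2) → (2, 4, 3) → (2, 4, 4))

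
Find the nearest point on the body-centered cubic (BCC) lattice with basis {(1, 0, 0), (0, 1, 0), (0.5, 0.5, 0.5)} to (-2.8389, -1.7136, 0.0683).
(-3, -2, 0)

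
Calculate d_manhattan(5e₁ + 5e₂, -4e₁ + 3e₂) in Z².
11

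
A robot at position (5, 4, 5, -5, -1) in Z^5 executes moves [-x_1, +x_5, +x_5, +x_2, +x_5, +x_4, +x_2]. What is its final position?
(4, 6, 5, -4, 2)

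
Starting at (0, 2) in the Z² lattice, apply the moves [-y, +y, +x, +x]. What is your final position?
(2, 2)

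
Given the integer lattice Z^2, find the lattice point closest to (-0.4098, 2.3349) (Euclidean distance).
(0, 2)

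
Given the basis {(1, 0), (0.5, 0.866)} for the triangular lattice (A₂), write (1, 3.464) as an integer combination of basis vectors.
-b₁ + 4b₂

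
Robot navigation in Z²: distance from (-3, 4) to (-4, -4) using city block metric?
9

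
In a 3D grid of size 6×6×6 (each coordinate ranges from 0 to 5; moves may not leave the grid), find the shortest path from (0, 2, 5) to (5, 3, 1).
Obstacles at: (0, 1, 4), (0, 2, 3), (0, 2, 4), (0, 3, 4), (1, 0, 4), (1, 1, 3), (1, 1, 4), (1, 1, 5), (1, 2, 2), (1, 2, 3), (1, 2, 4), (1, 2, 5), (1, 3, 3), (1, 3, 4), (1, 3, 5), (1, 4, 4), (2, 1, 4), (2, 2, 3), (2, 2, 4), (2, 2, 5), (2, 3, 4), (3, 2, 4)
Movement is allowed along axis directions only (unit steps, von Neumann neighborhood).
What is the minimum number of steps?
12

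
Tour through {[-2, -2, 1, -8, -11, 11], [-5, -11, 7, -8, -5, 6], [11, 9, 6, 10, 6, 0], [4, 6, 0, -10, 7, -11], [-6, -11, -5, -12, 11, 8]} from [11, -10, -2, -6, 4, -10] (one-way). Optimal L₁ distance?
220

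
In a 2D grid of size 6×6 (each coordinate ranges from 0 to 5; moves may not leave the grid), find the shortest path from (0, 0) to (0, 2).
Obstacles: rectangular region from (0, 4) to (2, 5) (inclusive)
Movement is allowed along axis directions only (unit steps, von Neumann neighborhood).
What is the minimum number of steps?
2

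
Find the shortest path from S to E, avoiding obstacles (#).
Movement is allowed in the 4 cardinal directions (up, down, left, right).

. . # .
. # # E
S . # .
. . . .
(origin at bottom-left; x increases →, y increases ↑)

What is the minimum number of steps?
6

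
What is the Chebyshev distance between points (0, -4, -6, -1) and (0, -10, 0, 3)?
6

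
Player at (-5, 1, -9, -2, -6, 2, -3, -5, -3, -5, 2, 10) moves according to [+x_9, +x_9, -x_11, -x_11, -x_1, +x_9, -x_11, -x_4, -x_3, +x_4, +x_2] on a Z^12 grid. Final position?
(-6, 2, -10, -2, -6, 2, -3, -5, 0, -5, -1, 10)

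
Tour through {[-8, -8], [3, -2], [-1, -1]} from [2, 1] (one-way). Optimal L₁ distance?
23
(one optimal route: (2, 1) → (3, -2) → (-1, -1) → (-8, -8))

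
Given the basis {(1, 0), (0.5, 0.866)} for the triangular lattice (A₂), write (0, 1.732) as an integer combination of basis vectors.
-b₁ + 2b₂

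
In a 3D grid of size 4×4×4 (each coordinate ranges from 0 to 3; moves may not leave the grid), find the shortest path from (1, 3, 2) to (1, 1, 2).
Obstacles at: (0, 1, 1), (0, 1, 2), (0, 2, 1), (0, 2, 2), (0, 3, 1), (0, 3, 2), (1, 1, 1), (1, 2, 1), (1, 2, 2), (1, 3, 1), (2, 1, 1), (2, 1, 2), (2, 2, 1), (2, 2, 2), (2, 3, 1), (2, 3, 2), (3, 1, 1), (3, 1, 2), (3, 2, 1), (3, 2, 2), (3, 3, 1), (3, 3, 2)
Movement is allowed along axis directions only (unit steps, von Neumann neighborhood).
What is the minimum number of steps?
4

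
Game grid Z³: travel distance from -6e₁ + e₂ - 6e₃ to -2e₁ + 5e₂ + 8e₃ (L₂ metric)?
15.0997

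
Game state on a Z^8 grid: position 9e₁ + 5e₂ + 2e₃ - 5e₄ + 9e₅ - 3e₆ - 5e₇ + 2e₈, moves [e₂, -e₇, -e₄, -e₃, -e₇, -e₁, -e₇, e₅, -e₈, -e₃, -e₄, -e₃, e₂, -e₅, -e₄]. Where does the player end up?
(8, 7, -1, -8, 9, -3, -8, 1)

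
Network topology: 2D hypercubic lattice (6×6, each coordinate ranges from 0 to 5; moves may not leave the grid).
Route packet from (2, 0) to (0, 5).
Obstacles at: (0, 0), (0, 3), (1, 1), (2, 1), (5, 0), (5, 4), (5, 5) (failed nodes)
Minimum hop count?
9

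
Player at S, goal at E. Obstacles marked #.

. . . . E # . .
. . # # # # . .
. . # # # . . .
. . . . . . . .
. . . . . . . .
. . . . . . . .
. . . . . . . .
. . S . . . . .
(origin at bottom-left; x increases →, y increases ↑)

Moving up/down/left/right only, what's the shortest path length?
11
(one shortest path: (2, 0) → (1, 0) → (1, 1) → (1, 2) → (1, 3) → (1, 4) → (1, 5) → (1, 6) → (1, 7) → (2, 7) → (3, 7) → (4, 7))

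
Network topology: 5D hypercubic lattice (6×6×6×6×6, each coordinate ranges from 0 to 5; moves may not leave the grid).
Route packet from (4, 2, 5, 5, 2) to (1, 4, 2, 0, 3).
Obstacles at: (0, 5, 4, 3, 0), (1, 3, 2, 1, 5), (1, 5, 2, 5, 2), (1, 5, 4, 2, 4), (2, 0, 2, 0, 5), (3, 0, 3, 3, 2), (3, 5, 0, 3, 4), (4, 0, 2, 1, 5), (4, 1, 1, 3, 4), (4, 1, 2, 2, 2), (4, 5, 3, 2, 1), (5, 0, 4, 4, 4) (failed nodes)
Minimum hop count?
14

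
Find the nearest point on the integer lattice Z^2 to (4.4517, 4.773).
(4, 5)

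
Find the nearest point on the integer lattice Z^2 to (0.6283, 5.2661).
(1, 5)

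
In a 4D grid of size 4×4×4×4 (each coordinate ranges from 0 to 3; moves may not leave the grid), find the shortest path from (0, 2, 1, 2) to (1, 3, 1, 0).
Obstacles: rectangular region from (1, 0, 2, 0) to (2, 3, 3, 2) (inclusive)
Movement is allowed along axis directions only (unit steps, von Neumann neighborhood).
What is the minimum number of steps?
4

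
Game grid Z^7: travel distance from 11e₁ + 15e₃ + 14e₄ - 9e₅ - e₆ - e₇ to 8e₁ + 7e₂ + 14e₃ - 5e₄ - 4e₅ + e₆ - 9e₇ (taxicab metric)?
45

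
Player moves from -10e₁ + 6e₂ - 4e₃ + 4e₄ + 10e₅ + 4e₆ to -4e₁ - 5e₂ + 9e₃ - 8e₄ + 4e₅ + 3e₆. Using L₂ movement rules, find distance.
22.5167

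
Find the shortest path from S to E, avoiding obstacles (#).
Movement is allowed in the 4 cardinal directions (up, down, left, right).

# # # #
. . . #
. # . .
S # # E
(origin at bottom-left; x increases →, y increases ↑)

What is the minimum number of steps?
7
(one shortest path: (0, 0) → (0, 1) → (0, 2) → (1, 2) → (2, 2) → (2, 1) → (3, 1) → (3, 0))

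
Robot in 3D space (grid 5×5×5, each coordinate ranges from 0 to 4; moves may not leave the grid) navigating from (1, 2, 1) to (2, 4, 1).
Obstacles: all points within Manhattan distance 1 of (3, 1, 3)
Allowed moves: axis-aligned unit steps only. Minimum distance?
3
(one shortest path: (1, 2, 1) → (2, 2, 1) → (2, 3, 1) → (2, 4, 1))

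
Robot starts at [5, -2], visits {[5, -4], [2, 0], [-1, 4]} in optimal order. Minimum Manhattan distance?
16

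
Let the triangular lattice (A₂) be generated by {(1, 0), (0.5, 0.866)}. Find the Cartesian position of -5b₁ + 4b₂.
(-3, 3.464)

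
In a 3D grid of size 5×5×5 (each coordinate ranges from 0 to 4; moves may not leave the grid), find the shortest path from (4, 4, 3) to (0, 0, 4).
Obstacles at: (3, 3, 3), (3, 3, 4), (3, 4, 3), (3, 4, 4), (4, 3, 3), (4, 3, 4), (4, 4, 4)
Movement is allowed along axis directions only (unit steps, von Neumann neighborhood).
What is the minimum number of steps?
11
(one shortest path: (4, 4, 3) → (4, 4, 2) → (3, 4, 2) → (2, 4, 2) → (1, 4, 2) → (0, 4, 2) → (0, 3, 2) → (0, 2, 2) → (0, 1, 2) → (0, 0, 2) → (0, 0, 3) → (0, 0, 4))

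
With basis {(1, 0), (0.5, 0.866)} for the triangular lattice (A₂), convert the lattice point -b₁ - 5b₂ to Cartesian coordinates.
(-3.5, -4.33)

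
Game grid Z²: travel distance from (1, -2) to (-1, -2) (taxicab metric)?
2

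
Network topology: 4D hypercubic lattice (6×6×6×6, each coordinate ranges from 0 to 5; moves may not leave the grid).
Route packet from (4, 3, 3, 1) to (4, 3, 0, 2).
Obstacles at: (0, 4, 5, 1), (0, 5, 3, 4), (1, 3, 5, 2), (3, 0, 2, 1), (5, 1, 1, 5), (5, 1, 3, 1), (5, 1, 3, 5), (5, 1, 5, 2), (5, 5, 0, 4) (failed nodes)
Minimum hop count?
4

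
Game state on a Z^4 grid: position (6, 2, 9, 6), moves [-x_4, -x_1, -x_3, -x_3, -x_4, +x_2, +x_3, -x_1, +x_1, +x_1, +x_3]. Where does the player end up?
(6, 3, 9, 4)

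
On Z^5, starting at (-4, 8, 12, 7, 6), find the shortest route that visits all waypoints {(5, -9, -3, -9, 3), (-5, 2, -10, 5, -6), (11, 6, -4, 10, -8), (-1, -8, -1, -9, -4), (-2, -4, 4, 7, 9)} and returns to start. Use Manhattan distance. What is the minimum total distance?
204
(one optimal route: (-4, 8, 12, 7, 6) → (11, 6, -4, 10, -8) → (-5, 2, -10, 5, -6) → (-1, -8, -1, -9, -4) → (5, -9, -3, -9, 3) → (-2, -4, 4, 7, 9) → (-4, 8, 12, 7, 6))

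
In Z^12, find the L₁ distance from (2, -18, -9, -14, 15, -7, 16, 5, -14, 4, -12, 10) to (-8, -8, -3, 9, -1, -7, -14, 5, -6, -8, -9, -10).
138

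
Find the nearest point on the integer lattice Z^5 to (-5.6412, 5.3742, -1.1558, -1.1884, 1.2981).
(-6, 5, -1, -1, 1)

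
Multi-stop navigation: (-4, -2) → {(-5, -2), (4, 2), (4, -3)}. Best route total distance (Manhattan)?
16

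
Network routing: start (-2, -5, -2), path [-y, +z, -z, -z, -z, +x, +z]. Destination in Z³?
(-1, -6, -3)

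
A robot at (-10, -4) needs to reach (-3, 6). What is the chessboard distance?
10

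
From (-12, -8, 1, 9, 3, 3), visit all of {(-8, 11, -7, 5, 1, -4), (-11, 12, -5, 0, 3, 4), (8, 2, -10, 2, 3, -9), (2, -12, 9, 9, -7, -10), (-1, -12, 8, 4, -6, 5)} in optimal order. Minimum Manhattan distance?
178
(one optimal route: (-12, -8, 1, 9, 3, 3) → (-11, 12, -5, 0, 3, 4) → (-8, 11, -7, 5, 1, -4) → (8, 2, -10, 2, 3, -9) → (2, -12, 9, 9, -7, -10) → (-1, -12, 8, 4, -6, 5))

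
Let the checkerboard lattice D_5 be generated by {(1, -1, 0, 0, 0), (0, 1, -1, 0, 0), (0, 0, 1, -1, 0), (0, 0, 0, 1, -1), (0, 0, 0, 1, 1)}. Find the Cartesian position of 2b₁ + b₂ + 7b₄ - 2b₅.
(2, -1, -1, 5, -9)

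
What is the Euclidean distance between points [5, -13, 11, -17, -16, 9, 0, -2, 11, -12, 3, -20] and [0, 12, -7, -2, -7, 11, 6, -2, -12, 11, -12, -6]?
52.9056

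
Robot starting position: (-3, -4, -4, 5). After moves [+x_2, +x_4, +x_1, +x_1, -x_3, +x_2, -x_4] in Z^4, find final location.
(-1, -2, -5, 5)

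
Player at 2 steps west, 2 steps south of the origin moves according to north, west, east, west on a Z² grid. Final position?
(-3, -1)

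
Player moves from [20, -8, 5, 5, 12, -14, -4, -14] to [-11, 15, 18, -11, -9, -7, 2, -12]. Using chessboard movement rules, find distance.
31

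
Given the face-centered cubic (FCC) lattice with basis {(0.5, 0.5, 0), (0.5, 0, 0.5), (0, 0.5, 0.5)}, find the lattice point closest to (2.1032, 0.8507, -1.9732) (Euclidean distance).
(2, 1, -2)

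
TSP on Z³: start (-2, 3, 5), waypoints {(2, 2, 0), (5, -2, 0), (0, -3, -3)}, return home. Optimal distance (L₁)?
42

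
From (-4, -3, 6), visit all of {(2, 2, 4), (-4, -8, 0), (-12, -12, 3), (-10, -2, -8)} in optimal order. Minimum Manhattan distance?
71
(one optimal route: (-4, -3, 6) → (2, 2, 4) → (-4, -8, 0) → (-12, -12, 3) → (-10, -2, -8))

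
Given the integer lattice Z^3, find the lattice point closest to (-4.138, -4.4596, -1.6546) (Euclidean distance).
(-4, -4, -2)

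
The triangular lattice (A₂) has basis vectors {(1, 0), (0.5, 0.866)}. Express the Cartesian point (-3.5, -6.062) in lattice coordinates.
-7b₂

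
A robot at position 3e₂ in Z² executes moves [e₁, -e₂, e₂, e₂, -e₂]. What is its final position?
(1, 3)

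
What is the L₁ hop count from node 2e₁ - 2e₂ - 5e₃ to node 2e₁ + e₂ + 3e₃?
11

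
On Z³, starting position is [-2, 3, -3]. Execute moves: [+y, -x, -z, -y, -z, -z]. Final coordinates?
(-3, 3, -6)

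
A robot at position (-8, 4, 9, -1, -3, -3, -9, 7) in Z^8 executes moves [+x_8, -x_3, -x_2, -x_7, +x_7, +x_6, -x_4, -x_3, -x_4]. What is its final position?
(-8, 3, 7, -3, -3, -2, -9, 8)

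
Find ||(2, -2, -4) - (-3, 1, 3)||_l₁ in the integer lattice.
15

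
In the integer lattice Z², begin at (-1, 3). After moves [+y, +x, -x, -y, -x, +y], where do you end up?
(-2, 4)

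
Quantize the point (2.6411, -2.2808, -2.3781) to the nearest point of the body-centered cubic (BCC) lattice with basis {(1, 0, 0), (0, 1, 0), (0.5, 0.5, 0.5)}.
(2.5, -2.5, -2.5)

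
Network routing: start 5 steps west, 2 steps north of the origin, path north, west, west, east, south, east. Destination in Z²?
(-5, 2)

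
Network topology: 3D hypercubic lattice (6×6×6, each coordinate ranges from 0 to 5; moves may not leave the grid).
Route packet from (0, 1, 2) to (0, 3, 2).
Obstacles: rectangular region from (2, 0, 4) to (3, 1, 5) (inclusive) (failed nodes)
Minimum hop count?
2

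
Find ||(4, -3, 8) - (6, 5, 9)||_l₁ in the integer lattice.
11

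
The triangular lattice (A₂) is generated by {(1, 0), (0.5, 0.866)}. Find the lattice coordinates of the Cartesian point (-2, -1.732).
-b₁ - 2b₂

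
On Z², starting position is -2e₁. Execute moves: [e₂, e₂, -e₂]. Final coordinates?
(-2, 1)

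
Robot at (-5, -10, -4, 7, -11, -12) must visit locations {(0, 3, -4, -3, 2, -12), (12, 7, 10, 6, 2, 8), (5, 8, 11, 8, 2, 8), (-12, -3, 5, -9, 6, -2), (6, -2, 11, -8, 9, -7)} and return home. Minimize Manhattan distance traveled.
260
(one optimal route: (-5, -10, -4, 7, -11, -12) → (0, 3, -4, -3, 2, -12) → (12, 7, 10, 6, 2, 8) → (5, 8, 11, 8, 2, 8) → (6, -2, 11, -8, 9, -7) → (-12, -3, 5, -9, 6, -2) → (-5, -10, -4, 7, -11, -12))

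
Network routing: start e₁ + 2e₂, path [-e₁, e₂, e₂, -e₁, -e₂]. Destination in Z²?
(-1, 3)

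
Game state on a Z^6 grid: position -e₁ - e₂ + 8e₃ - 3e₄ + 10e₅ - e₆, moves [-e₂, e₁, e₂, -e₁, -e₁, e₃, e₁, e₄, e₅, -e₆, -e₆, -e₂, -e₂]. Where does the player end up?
(-1, -3, 9, -2, 11, -3)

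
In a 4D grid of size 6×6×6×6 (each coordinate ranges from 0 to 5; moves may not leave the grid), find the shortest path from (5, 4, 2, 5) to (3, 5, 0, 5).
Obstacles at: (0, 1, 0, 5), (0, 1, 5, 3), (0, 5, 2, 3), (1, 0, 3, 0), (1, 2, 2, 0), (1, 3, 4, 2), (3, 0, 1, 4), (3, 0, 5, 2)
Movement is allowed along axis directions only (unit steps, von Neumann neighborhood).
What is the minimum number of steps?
5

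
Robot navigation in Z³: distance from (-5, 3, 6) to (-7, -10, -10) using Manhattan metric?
31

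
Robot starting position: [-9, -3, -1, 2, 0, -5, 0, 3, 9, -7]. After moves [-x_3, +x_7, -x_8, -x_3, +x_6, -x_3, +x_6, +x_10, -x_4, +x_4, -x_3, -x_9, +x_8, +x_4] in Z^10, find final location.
(-9, -3, -5, 3, 0, -3, 1, 3, 8, -6)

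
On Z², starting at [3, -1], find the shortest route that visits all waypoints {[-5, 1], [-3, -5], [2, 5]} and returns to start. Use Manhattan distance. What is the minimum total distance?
36
(one optimal route: (3, -1) → (-3, -5) → (-5, 1) → (2, 5) → (3, -1))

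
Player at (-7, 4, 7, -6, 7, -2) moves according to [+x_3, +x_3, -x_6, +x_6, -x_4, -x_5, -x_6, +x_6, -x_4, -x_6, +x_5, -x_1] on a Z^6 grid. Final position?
(-8, 4, 9, -8, 7, -3)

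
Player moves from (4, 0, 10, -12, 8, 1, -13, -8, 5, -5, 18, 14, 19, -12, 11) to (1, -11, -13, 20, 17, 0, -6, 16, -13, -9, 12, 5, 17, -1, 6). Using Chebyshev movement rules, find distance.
32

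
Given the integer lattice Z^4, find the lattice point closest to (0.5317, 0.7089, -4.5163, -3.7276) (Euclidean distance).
(1, 1, -5, -4)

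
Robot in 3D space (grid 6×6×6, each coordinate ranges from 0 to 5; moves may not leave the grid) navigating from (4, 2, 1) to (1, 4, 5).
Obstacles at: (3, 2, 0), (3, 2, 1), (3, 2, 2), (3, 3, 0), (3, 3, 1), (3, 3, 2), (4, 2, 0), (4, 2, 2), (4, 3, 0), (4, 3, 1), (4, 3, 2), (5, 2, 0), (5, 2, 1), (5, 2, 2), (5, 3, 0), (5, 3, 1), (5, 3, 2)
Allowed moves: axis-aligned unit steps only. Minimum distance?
11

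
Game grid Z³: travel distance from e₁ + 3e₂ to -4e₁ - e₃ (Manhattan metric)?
9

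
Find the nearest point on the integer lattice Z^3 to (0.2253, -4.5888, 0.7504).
(0, -5, 1)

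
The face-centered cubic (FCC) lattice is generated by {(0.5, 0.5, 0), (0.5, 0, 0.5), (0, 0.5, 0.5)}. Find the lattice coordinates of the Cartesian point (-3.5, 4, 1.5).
-b₁ - 6b₂ + 9b₃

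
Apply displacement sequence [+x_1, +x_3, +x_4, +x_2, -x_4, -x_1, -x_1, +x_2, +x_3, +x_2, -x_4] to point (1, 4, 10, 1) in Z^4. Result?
(0, 7, 12, 0)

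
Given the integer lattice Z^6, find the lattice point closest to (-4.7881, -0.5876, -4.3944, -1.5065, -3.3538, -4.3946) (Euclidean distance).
(-5, -1, -4, -2, -3, -4)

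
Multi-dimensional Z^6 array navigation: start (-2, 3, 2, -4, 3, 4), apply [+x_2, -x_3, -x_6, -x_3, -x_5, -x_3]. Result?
(-2, 4, -1, -4, 2, 3)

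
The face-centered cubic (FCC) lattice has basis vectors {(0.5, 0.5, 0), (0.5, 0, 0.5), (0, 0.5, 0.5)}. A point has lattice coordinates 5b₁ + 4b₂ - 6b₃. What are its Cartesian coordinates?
(4.5, -0.5, -1)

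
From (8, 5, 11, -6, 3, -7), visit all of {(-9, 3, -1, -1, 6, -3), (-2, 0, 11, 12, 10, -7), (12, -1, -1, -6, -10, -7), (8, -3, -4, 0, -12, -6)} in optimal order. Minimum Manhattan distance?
144
(one optimal route: (8, 5, 11, -6, 3, -7) → (12, -1, -1, -6, -10, -7) → (8, -3, -4, 0, -12, -6) → (-9, 3, -1, -1, 6, -3) → (-2, 0, 11, 12, 10, -7))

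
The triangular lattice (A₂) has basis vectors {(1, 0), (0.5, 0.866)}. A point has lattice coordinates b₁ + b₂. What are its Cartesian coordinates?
(1.5, 0.866)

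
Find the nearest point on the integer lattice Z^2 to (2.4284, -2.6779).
(2, -3)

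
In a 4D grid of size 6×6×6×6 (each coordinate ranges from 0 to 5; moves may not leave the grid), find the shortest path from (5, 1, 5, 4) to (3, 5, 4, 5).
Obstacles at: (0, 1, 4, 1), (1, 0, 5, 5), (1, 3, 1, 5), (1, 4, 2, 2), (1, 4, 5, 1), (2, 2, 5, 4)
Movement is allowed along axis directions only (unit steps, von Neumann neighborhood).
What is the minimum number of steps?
8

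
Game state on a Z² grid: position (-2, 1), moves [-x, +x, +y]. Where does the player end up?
(-2, 2)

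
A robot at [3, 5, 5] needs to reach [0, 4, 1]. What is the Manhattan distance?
8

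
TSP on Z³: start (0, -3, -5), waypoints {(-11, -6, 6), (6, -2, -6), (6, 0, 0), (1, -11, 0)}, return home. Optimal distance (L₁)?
80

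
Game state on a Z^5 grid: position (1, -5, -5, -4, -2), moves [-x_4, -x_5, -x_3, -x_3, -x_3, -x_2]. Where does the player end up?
(1, -6, -8, -5, -3)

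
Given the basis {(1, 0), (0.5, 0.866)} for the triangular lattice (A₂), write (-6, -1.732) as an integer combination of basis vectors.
-5b₁ - 2b₂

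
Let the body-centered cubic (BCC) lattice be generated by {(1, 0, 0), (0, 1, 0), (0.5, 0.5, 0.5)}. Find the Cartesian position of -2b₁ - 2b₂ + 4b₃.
(0, 0, 2)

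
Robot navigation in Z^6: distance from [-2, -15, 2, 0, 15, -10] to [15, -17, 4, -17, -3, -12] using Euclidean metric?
30.2324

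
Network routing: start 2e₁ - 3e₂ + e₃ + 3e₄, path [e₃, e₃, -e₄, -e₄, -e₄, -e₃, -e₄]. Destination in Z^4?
(2, -3, 2, -1)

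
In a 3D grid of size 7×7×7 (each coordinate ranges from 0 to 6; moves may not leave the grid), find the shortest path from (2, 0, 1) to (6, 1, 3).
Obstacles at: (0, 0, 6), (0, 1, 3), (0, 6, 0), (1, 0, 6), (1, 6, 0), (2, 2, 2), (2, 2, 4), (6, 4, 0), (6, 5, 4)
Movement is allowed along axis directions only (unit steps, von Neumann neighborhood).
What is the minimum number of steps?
7
(one shortest path: (2, 0, 1) → (3, 0, 1) → (4, 0, 1) → (5, 0, 1) → (6, 0, 1) → (6, 1, 1) → (6, 1, 2) → (6, 1, 3))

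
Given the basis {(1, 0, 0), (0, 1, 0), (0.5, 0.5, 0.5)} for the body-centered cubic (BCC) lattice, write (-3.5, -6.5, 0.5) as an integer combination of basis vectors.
-4b₁ - 7b₂ + b₃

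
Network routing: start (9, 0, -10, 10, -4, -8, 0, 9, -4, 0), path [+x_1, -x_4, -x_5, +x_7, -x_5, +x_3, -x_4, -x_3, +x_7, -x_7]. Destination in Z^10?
(10, 0, -10, 8, -6, -8, 1, 9, -4, 0)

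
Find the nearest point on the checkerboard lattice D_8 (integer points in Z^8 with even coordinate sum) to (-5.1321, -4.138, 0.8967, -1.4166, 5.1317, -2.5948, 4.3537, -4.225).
(-5, -4, 1, -2, 5, -3, 4, -4)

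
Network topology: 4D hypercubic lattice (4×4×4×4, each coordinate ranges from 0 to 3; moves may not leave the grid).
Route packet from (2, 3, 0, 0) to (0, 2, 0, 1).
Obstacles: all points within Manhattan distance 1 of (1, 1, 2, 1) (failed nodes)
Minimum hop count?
4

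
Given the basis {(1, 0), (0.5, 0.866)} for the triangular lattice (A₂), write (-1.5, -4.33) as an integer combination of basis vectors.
b₁ - 5b₂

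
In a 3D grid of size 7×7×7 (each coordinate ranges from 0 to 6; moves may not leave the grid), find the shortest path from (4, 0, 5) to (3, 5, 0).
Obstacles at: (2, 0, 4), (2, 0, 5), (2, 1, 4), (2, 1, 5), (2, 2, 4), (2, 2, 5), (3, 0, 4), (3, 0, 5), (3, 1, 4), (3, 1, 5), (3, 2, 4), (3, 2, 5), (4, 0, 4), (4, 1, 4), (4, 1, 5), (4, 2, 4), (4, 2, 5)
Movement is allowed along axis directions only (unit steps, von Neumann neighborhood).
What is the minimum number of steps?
13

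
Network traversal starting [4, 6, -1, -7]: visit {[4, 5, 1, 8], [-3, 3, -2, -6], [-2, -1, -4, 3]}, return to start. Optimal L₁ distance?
68
(one optimal route: (4, 6, -1, -7) → (4, 5, 1, 8) → (-2, -1, -4, 3) → (-3, 3, -2, -6) → (4, 6, -1, -7))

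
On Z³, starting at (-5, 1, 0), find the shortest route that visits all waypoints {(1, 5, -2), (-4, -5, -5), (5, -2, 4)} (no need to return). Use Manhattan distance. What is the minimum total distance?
47
(one optimal route: (-5, 1, 0) → (-4, -5, -5) → (1, 5, -2) → (5, -2, 4))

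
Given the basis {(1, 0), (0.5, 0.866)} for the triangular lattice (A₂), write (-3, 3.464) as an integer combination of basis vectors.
-5b₁ + 4b₂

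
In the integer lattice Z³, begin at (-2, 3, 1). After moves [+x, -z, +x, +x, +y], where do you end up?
(1, 4, 0)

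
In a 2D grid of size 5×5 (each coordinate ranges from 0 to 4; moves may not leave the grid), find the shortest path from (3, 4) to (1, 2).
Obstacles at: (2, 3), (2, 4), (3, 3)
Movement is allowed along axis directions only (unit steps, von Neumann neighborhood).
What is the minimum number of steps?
6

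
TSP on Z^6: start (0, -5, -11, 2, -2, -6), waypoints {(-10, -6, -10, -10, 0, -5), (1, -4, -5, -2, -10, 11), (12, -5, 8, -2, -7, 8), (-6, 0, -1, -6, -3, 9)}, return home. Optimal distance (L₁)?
176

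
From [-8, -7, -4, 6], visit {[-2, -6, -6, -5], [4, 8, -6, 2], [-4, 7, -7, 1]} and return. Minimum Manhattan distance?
84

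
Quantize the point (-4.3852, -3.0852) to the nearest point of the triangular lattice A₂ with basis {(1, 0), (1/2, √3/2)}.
(-4.5, -2.598)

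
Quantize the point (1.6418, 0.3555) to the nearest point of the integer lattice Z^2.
(2, 0)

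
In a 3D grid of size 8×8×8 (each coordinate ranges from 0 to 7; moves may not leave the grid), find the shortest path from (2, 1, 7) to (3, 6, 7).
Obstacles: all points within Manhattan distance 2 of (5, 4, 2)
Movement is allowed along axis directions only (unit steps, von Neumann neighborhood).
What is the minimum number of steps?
6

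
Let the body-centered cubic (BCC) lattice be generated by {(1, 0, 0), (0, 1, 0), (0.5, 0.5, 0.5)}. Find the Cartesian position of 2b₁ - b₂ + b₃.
(2.5, -0.5, 0.5)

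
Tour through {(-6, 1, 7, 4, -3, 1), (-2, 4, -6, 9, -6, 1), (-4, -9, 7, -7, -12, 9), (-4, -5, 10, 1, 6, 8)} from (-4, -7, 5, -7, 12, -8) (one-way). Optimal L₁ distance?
137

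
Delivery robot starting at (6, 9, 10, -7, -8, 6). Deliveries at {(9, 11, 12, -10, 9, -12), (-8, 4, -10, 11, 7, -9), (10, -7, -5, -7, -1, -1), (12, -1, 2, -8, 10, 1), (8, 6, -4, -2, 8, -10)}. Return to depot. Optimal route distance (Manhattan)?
262
(one optimal route: (6, 9, 10, -7, -8, 6) → (9, 11, 12, -10, 9, -12) → (8, 6, -4, -2, 8, -10) → (-8, 4, -10, 11, 7, -9) → (10, -7, -5, -7, -1, -1) → (12, -1, 2, -8, 10, 1) → (6, 9, 10, -7, -8, 6))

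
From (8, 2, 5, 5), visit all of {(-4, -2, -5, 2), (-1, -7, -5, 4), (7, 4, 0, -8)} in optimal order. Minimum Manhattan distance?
63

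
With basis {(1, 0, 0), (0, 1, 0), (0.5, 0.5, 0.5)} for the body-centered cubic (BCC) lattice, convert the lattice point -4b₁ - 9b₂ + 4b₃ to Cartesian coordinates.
(-2, -7, 2)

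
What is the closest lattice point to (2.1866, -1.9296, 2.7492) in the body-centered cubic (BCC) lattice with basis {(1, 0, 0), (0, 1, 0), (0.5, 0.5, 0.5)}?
(2, -2, 3)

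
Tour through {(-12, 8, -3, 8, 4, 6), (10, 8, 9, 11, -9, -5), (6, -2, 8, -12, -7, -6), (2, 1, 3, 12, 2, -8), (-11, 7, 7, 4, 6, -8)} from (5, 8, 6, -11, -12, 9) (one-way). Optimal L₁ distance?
178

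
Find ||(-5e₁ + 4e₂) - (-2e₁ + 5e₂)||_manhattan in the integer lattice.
4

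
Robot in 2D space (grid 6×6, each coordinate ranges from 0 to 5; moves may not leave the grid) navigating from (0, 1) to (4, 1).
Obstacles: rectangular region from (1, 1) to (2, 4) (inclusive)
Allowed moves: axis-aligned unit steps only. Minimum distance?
6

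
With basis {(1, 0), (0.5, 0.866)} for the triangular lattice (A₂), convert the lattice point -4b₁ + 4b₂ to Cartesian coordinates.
(-2, 3.464)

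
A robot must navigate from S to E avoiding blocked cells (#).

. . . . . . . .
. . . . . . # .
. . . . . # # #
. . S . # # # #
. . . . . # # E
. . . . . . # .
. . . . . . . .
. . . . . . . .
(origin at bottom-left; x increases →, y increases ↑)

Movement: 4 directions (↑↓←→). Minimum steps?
10
(one shortest path: (2, 4) → (3, 4) → (3, 3) → (4, 3) → (4, 2) → (5, 2) → (5, 1) → (6, 1) → (7, 1) → (7, 2) → (7, 3))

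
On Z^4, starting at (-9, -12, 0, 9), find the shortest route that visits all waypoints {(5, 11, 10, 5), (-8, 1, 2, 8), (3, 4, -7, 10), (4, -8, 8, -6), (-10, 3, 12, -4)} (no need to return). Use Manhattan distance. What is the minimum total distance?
137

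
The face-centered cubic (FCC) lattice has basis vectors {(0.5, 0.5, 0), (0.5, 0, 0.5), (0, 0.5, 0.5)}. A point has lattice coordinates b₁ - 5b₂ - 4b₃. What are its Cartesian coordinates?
(-2, -1.5, -4.5)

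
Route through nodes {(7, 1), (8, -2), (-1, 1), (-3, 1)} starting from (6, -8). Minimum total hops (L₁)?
22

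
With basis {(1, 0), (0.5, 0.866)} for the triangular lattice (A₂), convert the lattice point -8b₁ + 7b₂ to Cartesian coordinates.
(-4.5, 6.062)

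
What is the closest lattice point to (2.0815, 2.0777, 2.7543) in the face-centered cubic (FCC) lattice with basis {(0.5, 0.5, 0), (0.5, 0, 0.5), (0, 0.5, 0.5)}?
(2, 2, 3)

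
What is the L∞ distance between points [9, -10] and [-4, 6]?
16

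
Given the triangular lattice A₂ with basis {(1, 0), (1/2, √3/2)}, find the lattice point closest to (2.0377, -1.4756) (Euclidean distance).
(2, -1.732)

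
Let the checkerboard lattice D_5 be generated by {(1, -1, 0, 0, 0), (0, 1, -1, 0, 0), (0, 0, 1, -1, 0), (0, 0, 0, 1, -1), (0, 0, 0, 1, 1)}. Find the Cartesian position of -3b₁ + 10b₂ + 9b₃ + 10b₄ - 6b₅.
(-3, 13, -1, -5, -16)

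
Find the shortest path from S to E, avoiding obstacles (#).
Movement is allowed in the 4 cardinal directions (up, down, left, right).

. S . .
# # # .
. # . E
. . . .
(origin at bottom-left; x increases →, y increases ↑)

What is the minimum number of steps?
4
(one shortest path: (1, 3) → (2, 3) → (3, 3) → (3, 2) → (3, 1))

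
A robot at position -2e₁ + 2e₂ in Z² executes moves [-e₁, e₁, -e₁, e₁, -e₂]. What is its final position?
(-2, 1)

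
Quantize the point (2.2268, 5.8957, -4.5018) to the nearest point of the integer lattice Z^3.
(2, 6, -5)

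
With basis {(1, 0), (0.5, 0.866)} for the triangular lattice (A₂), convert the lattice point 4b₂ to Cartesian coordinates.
(2, 3.464)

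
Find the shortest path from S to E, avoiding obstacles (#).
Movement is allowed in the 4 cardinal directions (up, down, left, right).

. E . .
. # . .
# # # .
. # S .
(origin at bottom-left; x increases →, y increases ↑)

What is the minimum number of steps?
6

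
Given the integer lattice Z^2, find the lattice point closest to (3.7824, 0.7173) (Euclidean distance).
(4, 1)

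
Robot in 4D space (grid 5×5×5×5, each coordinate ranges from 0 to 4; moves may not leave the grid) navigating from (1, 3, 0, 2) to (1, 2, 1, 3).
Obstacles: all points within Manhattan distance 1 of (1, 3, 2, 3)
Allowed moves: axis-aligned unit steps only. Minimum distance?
3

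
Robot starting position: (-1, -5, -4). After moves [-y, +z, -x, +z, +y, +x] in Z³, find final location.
(-1, -5, -2)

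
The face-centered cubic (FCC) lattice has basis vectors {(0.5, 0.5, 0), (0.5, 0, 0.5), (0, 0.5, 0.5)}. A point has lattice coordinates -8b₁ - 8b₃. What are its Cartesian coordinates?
(-4, -8, -4)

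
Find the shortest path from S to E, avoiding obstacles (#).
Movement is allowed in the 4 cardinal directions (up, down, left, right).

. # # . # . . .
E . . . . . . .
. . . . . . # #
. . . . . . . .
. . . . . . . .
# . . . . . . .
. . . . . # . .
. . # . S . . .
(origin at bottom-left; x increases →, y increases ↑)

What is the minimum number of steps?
10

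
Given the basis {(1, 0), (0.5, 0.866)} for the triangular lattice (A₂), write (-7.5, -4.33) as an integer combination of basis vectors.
-5b₁ - 5b₂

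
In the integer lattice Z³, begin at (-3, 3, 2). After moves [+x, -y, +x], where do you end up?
(-1, 2, 2)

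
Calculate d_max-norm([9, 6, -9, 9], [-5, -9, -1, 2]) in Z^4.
15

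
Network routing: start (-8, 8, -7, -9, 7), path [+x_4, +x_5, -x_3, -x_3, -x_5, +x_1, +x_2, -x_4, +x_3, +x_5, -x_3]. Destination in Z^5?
(-7, 9, -9, -9, 8)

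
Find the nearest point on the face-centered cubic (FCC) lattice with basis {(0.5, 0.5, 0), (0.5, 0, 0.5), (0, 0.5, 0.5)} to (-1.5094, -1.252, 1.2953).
(-1.5, -1, 1.5)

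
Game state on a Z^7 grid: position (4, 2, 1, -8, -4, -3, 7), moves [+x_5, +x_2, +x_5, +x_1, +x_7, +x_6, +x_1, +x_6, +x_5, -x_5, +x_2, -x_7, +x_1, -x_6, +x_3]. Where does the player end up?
(7, 4, 2, -8, -2, -2, 7)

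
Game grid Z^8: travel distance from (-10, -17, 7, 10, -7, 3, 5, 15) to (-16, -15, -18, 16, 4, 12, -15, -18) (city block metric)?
112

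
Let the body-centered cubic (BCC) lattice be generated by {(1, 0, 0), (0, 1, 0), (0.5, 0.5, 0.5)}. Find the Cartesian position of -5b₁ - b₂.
(-5, -1, 0)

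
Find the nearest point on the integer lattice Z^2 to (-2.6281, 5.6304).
(-3, 6)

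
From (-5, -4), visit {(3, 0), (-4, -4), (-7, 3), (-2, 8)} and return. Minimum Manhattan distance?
44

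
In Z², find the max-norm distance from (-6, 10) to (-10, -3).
13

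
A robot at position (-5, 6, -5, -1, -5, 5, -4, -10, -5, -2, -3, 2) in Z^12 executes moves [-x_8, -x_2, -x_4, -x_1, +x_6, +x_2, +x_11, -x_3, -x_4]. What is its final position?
(-6, 6, -6, -3, -5, 6, -4, -11, -5, -2, -2, 2)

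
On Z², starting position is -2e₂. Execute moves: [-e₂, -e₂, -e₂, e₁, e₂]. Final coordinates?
(1, -4)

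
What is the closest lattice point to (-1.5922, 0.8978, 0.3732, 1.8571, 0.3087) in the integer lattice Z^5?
(-2, 1, 0, 2, 0)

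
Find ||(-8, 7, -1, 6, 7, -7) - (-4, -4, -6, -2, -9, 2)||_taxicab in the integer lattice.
53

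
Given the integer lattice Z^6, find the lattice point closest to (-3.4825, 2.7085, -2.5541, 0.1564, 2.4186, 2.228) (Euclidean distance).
(-3, 3, -3, 0, 2, 2)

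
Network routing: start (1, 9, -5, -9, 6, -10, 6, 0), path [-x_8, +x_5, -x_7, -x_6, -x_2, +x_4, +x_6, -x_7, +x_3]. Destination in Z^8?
(1, 8, -4, -8, 7, -10, 4, -1)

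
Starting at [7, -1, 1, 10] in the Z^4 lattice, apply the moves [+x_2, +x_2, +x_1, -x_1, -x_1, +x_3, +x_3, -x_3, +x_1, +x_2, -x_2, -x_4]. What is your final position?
(7, 1, 2, 9)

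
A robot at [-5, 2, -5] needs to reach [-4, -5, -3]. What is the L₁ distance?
10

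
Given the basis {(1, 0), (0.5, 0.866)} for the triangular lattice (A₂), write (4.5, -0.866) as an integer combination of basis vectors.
5b₁ - b₂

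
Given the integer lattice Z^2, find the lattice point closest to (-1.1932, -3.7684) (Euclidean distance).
(-1, -4)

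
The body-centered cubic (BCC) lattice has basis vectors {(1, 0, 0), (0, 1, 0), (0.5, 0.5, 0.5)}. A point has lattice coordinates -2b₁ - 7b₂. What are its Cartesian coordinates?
(-2, -7, 0)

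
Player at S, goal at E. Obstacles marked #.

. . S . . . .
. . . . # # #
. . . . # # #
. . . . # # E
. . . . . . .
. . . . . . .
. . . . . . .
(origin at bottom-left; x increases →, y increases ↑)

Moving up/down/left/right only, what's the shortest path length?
9
(one shortest path: (2, 6) → (3, 6) → (3, 5) → (3, 4) → (3, 3) → (3, 2) → (4, 2) → (5, 2) → (6, 2) → (6, 3))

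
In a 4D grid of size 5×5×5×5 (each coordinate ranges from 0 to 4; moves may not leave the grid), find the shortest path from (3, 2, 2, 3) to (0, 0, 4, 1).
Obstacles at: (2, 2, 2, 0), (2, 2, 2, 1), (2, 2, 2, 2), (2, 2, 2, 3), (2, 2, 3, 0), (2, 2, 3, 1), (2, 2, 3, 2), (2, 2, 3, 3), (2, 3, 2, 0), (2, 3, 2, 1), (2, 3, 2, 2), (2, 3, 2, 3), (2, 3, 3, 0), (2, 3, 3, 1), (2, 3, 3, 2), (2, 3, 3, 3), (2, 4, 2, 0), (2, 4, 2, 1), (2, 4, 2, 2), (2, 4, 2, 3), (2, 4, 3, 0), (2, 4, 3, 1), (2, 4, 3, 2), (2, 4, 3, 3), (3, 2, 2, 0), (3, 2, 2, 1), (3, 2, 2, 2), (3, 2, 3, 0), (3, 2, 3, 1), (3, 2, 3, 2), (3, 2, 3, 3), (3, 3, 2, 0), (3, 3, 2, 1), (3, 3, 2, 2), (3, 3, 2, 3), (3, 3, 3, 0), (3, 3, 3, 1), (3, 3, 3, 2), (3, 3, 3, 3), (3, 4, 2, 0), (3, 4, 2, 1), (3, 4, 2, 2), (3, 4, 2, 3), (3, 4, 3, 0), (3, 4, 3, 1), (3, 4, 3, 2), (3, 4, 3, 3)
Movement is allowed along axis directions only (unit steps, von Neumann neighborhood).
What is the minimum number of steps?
9
(one shortest path: (3, 2, 2, 3) → (3, 1, 2, 3) → (2, 1, 2, 3) → (1, 1, 2, 3) → (0, 1, 2, 3) → (0, 0, 2, 3) → (0, 0, 3, 3) → (0, 0, 4, 3) → (0, 0, 4, 2) → (0, 0, 4, 1))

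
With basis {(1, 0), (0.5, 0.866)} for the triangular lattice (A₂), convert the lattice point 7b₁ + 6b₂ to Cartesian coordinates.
(10, 5.196)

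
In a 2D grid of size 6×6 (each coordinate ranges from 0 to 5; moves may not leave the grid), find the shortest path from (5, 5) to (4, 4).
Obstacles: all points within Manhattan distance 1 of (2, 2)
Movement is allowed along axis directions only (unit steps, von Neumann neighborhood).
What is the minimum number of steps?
2
(one shortest path: (5, 5) → (4, 5) → (4, 4))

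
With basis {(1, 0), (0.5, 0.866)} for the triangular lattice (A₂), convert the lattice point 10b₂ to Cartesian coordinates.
(5, 8.66)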